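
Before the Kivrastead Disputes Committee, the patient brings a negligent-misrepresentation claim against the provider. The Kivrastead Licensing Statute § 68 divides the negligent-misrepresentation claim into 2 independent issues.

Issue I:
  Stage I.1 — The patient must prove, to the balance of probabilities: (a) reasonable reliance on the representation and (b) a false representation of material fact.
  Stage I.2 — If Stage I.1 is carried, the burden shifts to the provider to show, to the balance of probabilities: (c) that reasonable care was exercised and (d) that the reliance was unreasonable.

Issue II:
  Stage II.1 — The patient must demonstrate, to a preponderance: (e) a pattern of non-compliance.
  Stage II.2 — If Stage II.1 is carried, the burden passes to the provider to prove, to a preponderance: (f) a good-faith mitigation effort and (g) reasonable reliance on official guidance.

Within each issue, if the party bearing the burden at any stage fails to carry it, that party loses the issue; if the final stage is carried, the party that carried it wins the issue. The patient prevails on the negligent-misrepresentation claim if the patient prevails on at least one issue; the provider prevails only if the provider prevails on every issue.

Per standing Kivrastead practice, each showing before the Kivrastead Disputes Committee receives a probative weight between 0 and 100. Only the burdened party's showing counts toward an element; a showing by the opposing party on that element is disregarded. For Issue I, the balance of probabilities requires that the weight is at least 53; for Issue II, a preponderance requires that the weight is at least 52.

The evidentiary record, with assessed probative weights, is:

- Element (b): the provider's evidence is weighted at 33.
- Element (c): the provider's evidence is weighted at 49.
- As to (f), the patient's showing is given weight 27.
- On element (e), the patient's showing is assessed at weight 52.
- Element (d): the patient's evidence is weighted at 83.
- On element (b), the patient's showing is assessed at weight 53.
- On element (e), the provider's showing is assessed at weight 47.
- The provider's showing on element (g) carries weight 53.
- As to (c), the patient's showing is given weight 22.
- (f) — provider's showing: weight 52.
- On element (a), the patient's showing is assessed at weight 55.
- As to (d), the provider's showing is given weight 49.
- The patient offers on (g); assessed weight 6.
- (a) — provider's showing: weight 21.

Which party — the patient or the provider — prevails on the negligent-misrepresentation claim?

patient

— Issue I —
At Stage I.1 the patient must meet the balance of probabilities (weight is at least 53): on (a) the weight is 55 (the provider's 21 is given no effect), which does reach 53, so (a) meets the standard; on (b) the weight is 53 (the provider's 33 is given no effect), ≥ 53, so (b) meets the standard.
  Stage I.1 carried; the burden shifts to the provider.
At Stage I.2 the provider must meet the balance of probabilities (weight is at least 53): on (c) the weight is 49 (the patient's 22 is given no effect), < 53, so (c) does not meet the standard; on (d) the weight is 49 (the patient's 83 is given no effect), < 53, so (d) does not meet the standard.
  The provider does not carry Stage I.2.
The analysis ends at Stage I.2; the patient prevails on this issue.
— Issue II —
Stage II.1 (patient, a preponderance, weight is at least 52): (e) 52 (provider's 47 disregarded) ≥ 52 — meets.
  Stage II.1 carried; the burden shifts to the provider.
Stage II.2 (provider, a preponderance, weight is at least 52): (f) 52 (patient's 27 disregarded) ≥ 52 — meets; (g) 53 (patient's 6 disregarded) ≥ 52 — meets.
  The provider carries the last stage.
With every stage satisfied, the provider prevails on this issue.
Per-issue: Issue I → patient; Issue II → provider. The patient must prevail on at least one issue; overall, the patient prevails.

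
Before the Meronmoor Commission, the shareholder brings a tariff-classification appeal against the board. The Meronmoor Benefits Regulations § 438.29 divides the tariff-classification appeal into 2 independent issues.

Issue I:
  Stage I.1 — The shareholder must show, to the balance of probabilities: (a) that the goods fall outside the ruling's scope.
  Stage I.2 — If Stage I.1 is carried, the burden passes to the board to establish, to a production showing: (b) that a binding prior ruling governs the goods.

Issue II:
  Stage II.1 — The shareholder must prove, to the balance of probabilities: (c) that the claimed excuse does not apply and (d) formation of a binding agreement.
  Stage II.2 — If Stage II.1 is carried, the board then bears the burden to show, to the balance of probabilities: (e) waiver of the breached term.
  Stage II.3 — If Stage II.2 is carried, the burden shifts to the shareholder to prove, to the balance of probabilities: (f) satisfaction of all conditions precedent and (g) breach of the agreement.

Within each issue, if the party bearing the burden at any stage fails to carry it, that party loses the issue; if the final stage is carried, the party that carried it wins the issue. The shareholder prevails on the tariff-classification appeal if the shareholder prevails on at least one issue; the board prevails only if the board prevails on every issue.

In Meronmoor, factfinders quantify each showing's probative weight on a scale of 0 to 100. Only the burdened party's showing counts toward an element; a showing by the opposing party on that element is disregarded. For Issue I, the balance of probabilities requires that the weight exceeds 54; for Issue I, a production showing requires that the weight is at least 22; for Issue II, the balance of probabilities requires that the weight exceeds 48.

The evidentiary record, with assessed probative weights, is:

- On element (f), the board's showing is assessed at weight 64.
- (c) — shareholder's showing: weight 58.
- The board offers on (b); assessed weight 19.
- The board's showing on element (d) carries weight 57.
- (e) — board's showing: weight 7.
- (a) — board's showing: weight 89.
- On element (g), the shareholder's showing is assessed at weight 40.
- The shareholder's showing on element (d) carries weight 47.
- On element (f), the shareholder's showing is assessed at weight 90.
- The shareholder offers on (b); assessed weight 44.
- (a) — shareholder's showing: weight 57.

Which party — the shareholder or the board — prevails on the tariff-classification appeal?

— Issue I —
At Stage I.1 the shareholder must meet the balance of probabilities (weight exceeds 54): on (a) the weight is 57 (the board's 89 is given no effect), which does exceed 54, so (a) meets the standard.
  The shareholder carries Stage I.1; the board now bears the burden.
At Stage I.2 the board must meet a production showing (weight is at least 22): on (b) the weight is 19 (the shareholder's 44 is given no effect), < 22, so (b) does not meet the standard.
  The board does not carry Stage I.2.
The analysis ends at Stage I.2; the shareholder prevails on this issue.
— Issue II —
At Stage II.1 the shareholder must meet the balance of probabilities (weight exceeds 48): on (c) the weight is 58, which does exceed 48, so (c) meets the standard; on (d) the weight is 47 (the board's 57 is given no effect), ≤ 48, so (d) does not meet the standard.
  The shareholder does not carry Stage II.1.
So the board prevails on this issue.
Per-issue: Issue I → shareholder; Issue II → board. The shareholder must prevail on at least one issue; overall, the shareholder prevails.

shareholder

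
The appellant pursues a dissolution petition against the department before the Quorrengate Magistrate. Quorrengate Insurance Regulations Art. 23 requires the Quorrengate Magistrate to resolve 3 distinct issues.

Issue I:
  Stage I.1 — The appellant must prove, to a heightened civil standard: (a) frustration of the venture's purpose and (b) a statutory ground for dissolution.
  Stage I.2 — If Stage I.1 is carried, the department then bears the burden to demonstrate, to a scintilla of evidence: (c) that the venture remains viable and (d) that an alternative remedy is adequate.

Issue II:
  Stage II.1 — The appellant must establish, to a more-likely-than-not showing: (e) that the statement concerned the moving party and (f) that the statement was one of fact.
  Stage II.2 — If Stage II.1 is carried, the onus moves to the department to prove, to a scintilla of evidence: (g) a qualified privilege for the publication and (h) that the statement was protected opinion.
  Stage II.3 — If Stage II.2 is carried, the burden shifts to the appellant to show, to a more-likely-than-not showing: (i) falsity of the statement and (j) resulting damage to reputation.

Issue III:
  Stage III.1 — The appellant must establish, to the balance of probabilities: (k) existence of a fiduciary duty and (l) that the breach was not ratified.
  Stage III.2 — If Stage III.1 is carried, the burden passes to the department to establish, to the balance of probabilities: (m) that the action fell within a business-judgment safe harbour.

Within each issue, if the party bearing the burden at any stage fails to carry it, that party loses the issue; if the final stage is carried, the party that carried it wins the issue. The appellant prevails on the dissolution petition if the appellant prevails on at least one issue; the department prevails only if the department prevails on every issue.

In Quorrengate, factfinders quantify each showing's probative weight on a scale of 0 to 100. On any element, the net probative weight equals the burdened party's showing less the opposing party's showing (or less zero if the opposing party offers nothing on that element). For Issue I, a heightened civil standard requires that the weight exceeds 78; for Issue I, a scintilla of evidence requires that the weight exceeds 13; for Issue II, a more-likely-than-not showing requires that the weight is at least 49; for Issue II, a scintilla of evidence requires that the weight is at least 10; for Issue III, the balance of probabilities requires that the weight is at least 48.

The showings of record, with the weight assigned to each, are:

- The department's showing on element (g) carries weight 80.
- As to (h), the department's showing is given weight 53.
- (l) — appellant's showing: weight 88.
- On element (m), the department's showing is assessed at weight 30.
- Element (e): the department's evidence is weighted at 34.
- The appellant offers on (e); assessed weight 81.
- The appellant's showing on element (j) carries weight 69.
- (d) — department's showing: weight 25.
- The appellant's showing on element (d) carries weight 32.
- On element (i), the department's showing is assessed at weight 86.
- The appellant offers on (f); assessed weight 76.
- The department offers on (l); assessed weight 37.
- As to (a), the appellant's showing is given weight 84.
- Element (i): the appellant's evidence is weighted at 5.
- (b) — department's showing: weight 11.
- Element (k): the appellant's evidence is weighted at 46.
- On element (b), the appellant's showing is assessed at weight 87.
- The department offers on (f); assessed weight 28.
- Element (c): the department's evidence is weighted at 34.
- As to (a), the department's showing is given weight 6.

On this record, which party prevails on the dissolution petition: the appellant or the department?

department

— Issue I —
Stage I.1 — burden on appellant; standard: a heightened civil standard (weight exceeds 78).
    (a): 84 − 6 = 78 ≤ 78 [not met]
    (b): 87 − 11 = 76 ≤ 78 [not met]
  The appellant does not carry Stage I.1.
So the department prevails on this issue.
— Issue II —
At Stage II.1 the appellant must meet a more-likely-than-not showing (weight is at least 49): on (e) the weight is 81 less the opposing 34 gives net 47, which does not reach 49, so (e) does not meet the standard; on (f) the weight is 76 less the opposing 28 gives net 48, which does not reach 49, so (f) does not meet the standard.
  Not every element is met, so the appellant fails to carry Stage II.1.
So the department prevails on this issue.
— Issue III —
At Stage III.1 the appellant must meet the balance of probabilities (weight is at least 48): on (k) the weight is 46, < 48, so (k) does not meet the standard; on (l) the weight is 88 less the opposing 37 gives net 51, which does reach 48, so (l) meets the standard.
  The appellant does not carry Stage III.1.
The analysis ends at Stage III.1; the department prevails on this issue.
Per-issue: Issue I → department; Issue II → department; Issue III → department. The appellant must prevail on at least one issue; overall, the department prevails.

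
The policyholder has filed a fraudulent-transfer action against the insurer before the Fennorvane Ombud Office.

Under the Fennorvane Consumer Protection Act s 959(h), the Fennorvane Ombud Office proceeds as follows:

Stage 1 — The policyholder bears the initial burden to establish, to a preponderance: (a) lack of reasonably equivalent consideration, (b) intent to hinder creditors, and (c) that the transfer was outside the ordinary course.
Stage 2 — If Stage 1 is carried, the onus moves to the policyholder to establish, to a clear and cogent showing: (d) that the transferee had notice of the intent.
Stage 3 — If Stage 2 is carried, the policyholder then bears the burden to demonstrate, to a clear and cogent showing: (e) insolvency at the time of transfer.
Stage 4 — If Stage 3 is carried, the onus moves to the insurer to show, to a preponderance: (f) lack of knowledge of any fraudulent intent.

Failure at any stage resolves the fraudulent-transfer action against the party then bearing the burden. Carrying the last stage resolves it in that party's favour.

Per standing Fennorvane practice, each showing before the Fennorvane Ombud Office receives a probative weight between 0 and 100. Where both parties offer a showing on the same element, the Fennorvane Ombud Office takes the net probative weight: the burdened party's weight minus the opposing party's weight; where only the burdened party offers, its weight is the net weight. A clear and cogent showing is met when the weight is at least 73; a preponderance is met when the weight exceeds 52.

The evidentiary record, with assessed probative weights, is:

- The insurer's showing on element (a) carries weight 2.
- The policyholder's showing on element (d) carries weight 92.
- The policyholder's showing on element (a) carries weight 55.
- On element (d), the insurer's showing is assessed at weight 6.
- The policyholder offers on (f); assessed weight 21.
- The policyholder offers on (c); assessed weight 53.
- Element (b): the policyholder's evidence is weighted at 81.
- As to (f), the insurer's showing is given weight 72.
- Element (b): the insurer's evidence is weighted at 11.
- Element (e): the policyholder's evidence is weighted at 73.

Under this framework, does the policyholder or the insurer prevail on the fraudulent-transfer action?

policyholder

Stage 1 (policyholder, a preponderance, weight exceeds 52): (a) net 55−2=53 > 52 — meets; (b) net 81−11=70 > 52 — meets; (c) 53 > 52 — meets.
  Stage 1 carried; the burden remains with the policyholder.
Stage 2 (policyholder, a clear and cogent showing, weight is at least 73): (d) net 92−6=86 ≥ 73 — meets.
  All elements met. The policyholder retains the burden for Stage 3.
Stage 3 (policyholder, a clear and cogent showing, weight is at least 73): (e) 73 ≥ 73 — meets.
  The policyholder carries Stage 3; the insurer now bears the burden.
Stage 4 (insurer, a preponderance, weight exceeds 52): (f) net 72−21=51 ≤ 52 — fails.
  Not every element is met, so the insurer fails to carry Stage 4.
The analysis ends at Stage 4; the policyholder prevails.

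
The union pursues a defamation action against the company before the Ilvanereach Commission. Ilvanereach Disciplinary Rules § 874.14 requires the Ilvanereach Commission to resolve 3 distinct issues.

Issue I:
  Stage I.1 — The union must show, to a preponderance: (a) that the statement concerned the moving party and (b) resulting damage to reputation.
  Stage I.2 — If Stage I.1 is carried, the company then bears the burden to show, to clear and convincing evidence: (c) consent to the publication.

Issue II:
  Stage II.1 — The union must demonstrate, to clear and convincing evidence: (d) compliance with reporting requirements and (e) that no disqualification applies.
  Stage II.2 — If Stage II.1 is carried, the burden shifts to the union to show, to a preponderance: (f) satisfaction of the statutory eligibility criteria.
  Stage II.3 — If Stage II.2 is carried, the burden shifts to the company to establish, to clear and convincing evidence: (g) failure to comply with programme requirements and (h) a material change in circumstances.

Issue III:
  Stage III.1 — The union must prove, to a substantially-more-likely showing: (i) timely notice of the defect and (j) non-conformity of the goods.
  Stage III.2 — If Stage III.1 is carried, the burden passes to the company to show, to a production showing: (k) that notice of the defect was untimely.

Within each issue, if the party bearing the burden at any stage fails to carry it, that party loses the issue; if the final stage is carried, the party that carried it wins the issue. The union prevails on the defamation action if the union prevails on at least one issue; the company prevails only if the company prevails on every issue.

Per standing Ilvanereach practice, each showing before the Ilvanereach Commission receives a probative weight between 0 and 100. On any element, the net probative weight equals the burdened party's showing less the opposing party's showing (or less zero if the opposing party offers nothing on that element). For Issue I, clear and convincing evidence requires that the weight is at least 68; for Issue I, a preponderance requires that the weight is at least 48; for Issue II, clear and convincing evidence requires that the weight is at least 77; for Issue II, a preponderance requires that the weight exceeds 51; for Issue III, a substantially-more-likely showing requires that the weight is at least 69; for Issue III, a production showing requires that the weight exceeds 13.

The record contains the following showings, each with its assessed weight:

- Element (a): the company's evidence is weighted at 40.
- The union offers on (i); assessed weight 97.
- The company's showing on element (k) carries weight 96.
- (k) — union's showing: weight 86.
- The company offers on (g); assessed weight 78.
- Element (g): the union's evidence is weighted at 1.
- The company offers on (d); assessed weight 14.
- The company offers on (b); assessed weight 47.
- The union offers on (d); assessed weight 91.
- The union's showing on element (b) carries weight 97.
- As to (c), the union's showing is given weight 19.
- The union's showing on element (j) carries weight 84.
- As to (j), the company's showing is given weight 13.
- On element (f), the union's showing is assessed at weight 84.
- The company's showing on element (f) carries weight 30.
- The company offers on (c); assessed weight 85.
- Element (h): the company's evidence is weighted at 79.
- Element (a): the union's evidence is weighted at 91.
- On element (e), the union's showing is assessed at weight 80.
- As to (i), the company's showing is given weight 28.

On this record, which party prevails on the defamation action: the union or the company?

— Issue I —
Stage I.1 (union, a preponderance, weight is at least 48): (a) net 91−40=51 ≥ 48 — meets; (b) net 97−47=50 ≥ 48 — meets.
  All elements met. The burden passes to the company.
Stage I.2 (company, clear and convincing evidence, weight is at least 68): (c) net 85−19=66 < 68 — fails.
  Stage I.2 not carried; the company fails its burden.
The union prevails on this issue.
— Issue II —
Stage II.1 — burden on union; standard: clear and convincing evidence (weight is at least 77).
    (d): 91 − 14 = 77 ≥ 77 [met]
    (e): 80 ≥ 77 [met]
  Stage II.1 is satisfied; the union continues to bear the burden.
Stage II.2 — burden on union; standard: a preponderance (weight exceeds 51).
    (f): 84 − 30 = 54 > 51 [met]
  The union carries Stage II.2; the company now bears the burden.
Stage II.3 — burden on company; standard: clear and convincing evidence (weight is at least 77).
    (g): 78 − 1 = 77 ≥ 77 [met]
    (h): 79 ≥ 77 [met]
  Stage II.3 carried; the final stage is satisfied.
Every stage carried; the company prevails on this issue.
— Issue III —
Stage III.1 (union, a substantially-more-likely showing, weight is at least 69): (i) net 97−28=69 ≥ 69 — meets; (j) net 84−13=71 ≥ 69 — meets.
  Stage III.1 is satisfied; the onus moves to the company.
Stage III.2 (company, a production showing, weight exceeds 13): (k) net 96−86=10 ≤ 13 — fails.
  Stage III.2 not carried; the company fails its burden.
So the union prevails on this issue.
Per-issue: Issue I → union; Issue II → company; Issue III → union. The union must prevail on at least one issue; overall, the union prevails.

union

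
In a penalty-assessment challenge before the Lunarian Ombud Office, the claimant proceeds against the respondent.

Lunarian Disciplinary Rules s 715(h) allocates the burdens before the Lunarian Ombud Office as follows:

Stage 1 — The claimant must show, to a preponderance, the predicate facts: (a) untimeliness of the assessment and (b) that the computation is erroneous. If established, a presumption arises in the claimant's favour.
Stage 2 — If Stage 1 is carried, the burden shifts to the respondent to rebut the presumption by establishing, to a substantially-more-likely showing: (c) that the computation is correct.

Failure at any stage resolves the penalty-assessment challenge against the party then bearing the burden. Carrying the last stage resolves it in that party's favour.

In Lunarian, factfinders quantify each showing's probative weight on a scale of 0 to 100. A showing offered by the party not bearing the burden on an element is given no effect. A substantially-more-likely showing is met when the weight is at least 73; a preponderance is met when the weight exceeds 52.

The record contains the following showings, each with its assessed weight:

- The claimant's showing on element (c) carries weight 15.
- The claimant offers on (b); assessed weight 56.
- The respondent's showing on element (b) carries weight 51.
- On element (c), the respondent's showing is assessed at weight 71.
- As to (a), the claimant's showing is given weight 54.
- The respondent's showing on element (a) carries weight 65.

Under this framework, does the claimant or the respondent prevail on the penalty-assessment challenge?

At Stage 1 the claimant must meet a preponderance (weight exceeds 52): on (a) the weight is 54 (the respondent's 65 is given no effect), which does exceed 52, so (a) meets the standard; on (b) the weight is 56 (the respondent's 51 is given no effect), > 52, so (b) meets the standard.
  Stage 1 carried; the burden shifts to the respondent.
At Stage 2 the respondent must meet a substantially-more-likely showing (weight is at least 73): on (c) the weight is 71 (the claimant's 15 is given no effect), < 73, so (c) does not meet the standard.
  Not every element is met, so the respondent fails to carry Stage 2.
So the claimant prevails.

claimant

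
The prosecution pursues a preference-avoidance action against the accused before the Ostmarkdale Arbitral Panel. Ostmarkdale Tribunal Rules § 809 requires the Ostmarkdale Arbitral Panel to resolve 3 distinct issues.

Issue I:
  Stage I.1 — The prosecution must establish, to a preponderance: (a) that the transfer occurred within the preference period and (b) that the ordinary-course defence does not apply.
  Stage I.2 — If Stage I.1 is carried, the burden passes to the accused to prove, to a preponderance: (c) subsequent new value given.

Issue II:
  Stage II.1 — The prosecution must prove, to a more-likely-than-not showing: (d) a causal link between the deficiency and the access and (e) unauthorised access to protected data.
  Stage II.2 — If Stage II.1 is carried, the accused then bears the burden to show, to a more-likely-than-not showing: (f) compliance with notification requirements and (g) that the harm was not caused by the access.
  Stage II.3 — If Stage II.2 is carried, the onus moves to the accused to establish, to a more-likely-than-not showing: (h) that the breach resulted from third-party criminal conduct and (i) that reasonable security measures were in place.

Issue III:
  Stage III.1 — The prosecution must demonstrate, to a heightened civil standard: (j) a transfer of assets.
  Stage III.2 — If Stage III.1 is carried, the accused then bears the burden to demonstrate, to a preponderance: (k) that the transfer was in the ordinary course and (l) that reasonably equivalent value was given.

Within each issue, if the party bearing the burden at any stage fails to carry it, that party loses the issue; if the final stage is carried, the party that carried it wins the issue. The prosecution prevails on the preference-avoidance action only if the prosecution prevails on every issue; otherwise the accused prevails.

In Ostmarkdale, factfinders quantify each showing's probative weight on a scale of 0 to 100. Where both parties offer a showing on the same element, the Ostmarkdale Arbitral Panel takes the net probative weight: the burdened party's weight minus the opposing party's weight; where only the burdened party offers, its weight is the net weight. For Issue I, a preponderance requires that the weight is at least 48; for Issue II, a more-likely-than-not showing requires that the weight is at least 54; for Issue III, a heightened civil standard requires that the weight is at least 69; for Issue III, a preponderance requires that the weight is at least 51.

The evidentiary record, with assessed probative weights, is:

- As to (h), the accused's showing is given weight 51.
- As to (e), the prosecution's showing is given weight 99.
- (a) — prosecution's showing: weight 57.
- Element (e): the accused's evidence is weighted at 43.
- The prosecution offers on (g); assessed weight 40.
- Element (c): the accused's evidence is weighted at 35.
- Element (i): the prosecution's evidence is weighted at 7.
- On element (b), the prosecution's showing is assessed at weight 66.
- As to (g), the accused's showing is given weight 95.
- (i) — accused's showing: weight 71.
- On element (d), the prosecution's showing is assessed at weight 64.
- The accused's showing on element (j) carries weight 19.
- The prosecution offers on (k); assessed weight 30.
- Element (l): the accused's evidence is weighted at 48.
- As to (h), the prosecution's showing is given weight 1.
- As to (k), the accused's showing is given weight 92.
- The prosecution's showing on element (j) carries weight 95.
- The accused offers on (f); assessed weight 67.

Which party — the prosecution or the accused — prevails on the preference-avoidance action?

prosecution

— Issue I —
Stage I.1 (prosecution, a preponderance, weight is at least 48): (a) 57 ≥ 48 — meets; (b) 66 ≥ 48 — meets.
  All elements met. The burden passes to the accused.
Stage I.2 (accused, a preponderance, weight is at least 48): (c) 35 < 48 — fails.
  The accused does not carry Stage I.2.
The prosecution prevails on this issue.
— Issue II —
Stage II.1 (prosecution, a more-likely-than-not showing, weight is at least 54): (d) 64 ≥ 54 — meets; (e) net 99−43=56 ≥ 54 — meets.
  All elements met. The burden passes to the accused.
Stage II.2 (accused, a more-likely-than-not showing, weight is at least 54): (f) 67 ≥ 54 — meets; (g) net 95−40=55 ≥ 54 — meets.
  Stage II.2 carried; the burden remains with the accused.
Stage II.3 (accused, a more-likely-than-not showing, weight is at least 54): (h) net 51−1=50 < 54 — fails; (i) net 71−7=64 ≥ 54 — meets.
  Stage II.3 not carried; the accused fails its burden.
The analysis ends at Stage II.3; the prosecution prevails on this issue.
— Issue III —
Stage III.1 — burden on prosecution; standard: a heightened civil standard (weight is at least 69).
    (j): 95 − 19 = 76 ≥ 69 [met]
  Stage III.1 carried; the burden shifts to the accused.
Stage III.2 — burden on accused; standard: a preponderance (weight is at least 51).
    (k): 92 − 30 = 62 ≥ 51 [met]
    (l): 48 < 51 [not met]
  Stage III.2 not carried; the accused fails its burden.
The analysis ends at Stage III.2; the prosecution prevails on this issue.
Per-issue: Issue I → prosecution; Issue II → prosecution; Issue III → prosecution. The prosecution must prevail on every issue; overall, the prosecution prevails.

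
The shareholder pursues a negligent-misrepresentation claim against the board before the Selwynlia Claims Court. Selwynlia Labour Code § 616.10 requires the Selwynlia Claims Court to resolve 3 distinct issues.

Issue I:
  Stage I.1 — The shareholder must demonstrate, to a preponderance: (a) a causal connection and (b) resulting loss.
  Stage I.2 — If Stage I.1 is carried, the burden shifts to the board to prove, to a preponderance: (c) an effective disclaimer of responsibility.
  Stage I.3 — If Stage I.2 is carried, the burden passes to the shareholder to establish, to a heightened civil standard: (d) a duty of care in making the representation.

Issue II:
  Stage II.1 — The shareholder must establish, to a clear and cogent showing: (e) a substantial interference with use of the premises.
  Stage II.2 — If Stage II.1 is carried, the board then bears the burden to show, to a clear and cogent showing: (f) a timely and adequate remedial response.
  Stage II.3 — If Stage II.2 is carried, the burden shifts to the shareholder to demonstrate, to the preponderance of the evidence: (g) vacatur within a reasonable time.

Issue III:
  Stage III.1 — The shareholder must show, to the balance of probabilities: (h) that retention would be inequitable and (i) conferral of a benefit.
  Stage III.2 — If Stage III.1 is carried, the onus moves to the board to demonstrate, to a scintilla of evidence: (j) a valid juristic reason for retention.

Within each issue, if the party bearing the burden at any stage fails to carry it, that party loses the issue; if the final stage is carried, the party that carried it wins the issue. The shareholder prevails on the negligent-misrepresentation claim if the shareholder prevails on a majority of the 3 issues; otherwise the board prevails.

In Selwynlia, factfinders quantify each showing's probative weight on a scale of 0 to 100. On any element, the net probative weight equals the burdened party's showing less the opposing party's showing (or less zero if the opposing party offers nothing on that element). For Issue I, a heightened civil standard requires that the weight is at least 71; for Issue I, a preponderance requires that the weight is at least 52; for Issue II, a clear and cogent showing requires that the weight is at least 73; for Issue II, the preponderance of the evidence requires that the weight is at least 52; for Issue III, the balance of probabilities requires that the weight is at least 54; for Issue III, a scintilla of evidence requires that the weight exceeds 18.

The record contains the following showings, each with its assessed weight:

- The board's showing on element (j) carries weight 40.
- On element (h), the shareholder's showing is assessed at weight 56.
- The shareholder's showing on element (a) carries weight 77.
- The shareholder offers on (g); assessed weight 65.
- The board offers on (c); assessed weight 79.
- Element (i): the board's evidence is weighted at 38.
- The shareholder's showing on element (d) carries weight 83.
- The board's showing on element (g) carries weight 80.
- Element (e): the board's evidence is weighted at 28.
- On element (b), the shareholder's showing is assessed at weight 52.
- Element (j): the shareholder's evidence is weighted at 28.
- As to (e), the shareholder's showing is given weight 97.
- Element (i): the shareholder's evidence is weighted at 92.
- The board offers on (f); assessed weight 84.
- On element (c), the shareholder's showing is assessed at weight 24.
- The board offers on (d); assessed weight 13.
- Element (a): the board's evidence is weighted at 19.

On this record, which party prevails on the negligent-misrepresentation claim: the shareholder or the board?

— Issue I —
At Stage I.1 the shareholder must meet a preponderance (weight is at least 52): on (a) the weight is 77 less the opposing 19 gives net 58, which does reach 52, so (a) meets the standard; on (b) the weight is 52, ≥ 52, so (b) meets the standard.
  All elements met. The burden passes to the board.
At Stage I.2 the board must meet a preponderance (weight is at least 52): on (c) the weight is 79 less the opposing 24 gives net 55, ≥ 52, so (c) meets the standard.
  Stage I.2 carried; the burden shifts to the shareholder.
At Stage I.3 the shareholder must meet a heightened civil standard (weight is at least 71): on (d) the weight is 83 less the opposing 13 gives net 70, < 71, so (d) does not meet the standard.
  The shareholder does not carry Stage I.3.
The board prevails on this issue.
— Issue II —
At Stage II.1 the shareholder must meet a clear and cogent showing (weight is at least 73): on (e) the weight is 97 less the opposing 28 gives net 69, which does not reach 73, so (e) does not meet the standard.
  Not every element is met, so the shareholder fails to carry Stage II.1.
The analysis ends at Stage II.1; the board prevails on this issue.
— Issue III —
At Stage III.1 the shareholder must meet the balance of probabilities (weight is at least 54): on (h) the weight is 56, which does reach 54, so (h) meets the standard; on (i) the weight is 92 less the opposing 38 gives net 54, which does reach 54, so (i) meets the standard.
  The shareholder carries Stage III.1; the board now bears the burden.
At Stage III.2 the board must meet a scintilla of evidence (weight exceeds 18): on (j) the weight is 40 less the opposing 28 gives net 12, ≤ 18, so (j) does not meet the standard.
  Stage III.2 not carried; the board fails its burden.
So the shareholder prevails on this issue.
Per-issue: Issue I → board; Issue II → board; Issue III → shareholder. The shareholder must prevail on a majority of issues; overall, the board prevails.

board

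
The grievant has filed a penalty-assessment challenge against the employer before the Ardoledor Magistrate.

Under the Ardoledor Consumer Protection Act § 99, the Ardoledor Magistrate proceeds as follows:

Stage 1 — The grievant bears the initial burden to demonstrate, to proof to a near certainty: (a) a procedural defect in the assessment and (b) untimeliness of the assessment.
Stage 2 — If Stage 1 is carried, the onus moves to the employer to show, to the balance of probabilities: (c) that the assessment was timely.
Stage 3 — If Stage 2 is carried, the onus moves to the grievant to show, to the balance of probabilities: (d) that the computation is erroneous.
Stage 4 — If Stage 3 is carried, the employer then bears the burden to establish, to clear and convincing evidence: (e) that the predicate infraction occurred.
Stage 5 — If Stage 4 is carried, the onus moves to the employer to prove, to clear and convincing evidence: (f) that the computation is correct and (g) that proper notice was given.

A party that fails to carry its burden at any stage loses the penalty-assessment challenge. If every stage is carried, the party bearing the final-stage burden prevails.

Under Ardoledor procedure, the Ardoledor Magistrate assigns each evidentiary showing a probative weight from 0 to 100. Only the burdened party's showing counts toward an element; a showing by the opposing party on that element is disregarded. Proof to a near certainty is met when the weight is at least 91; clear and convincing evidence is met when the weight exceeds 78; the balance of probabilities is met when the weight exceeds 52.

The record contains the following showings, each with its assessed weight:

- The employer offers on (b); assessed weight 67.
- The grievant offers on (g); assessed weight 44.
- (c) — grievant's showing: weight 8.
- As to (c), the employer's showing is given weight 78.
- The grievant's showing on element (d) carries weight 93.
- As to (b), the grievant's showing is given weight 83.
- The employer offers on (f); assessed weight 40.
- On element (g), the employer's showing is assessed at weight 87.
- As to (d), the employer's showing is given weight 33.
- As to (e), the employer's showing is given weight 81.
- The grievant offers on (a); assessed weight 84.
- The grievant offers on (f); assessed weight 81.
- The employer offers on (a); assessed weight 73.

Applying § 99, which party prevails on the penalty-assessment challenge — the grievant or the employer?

Stage 1 — burden on grievant; standard: proof to a near certainty (weight is at least 91).
    (a): 84 (employer's 73 disregarded) < 91 [not met]
    (b): 83 (employer's 67 disregarded) < 91 [not met]
  Stage 1 not carried; the grievant fails its burden.
So the employer prevails.

employer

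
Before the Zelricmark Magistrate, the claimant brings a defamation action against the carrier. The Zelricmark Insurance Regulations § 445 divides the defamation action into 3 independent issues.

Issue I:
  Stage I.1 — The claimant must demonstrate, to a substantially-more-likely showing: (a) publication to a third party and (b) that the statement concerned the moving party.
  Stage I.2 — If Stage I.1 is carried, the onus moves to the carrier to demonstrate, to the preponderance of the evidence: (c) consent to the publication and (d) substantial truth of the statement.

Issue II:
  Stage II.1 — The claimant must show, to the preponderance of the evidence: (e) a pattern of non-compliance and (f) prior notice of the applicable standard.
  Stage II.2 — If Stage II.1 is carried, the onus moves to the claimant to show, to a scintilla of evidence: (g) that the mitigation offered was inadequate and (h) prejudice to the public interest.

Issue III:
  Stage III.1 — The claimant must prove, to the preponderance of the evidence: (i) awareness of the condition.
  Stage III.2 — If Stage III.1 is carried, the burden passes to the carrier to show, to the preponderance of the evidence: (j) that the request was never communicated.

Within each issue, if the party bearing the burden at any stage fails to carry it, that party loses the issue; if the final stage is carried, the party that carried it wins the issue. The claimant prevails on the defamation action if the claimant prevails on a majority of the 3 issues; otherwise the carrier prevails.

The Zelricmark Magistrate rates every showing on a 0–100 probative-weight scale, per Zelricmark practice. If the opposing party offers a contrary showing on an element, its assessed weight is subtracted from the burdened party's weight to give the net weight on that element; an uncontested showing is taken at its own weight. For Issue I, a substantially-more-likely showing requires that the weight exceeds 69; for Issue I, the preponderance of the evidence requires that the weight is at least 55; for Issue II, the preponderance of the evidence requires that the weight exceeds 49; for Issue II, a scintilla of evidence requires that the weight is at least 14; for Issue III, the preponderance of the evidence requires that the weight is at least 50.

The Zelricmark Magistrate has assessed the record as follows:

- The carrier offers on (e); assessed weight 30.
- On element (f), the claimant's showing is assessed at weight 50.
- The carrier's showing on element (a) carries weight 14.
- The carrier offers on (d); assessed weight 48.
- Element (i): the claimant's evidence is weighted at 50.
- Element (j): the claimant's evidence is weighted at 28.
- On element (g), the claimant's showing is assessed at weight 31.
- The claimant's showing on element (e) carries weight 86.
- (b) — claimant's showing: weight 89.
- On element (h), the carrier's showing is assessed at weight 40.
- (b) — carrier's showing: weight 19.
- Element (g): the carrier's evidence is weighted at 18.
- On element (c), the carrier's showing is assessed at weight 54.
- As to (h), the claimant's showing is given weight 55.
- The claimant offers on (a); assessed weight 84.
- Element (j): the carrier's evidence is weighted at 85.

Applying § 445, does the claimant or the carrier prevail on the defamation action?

— Issue I —
Stage I.1 — burden on claimant; standard: a substantially-more-likely showing (weight exceeds 69).
    (a): 84 − 14 = 70 > 69 [met]
    (b): 89 − 19 = 70 > 69 [met]
  Stage I.1 is satisfied; the onus moves to the carrier.
Stage I.2 — burden on carrier; standard: the preponderance of the evidence (weight is at least 55).
    (c): 54 < 55 [not met]
    (d): 48 < 55 [not met]
  The carrier does not carry Stage I.2.
So the claimant prevails on this issue.
— Issue II —
Stage II.1 — burden on claimant; standard: the preponderance of the evidence (weight exceeds 49).
    (e): 86 − 30 = 56 > 49 [met]
    (f): 50 > 49 [met]
  Stage II.1 carried; the burden remains with the claimant.
Stage II.2 — burden on claimant; standard: a scintilla of evidence (weight is at least 14).
    (g): 31 − 18 = 13 < 14 [not met]
    (h): 55 − 40 = 15 ≥ 14 [met]
  Not every element is met, so the claimant fails to carry Stage II.2.
The carrier prevails on this issue.
— Issue III —
Stage III.1 — burden on claimant; standard: the preponderance of the evidence (weight is at least 50).
    (i): 50 ≥ 50 [met]
  Stage III.1 is satisfied; the onus moves to the carrier.
Stage III.2 — burden on carrier; standard: the preponderance of the evidence (weight is at least 50).
    (j): 85 − 28 = 57 ≥ 50 [met]
  Stage III.2 carried; the final stage is satisfied.
Every stage carried; the carrier prevails on this issue.
Per-issue: Issue I → claimant; Issue II → carrier; Issue III → carrier. The claimant must prevail on a majority of issues; overall, the carrier prevails.

carrier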